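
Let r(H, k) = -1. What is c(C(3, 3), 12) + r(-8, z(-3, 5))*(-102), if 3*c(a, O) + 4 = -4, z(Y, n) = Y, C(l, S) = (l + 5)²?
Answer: 298/3 ≈ 99.333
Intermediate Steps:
C(l, S) = (5 + l)²
c(a, O) = -8/3 (c(a, O) = -4/3 + (⅓)*(-4) = -4/3 - 4/3 = -8/3)
c(C(3, 3), 12) + r(-8, z(-3, 5))*(-102) = -8/3 - 1*(-102) = -8/3 + 102 = 298/3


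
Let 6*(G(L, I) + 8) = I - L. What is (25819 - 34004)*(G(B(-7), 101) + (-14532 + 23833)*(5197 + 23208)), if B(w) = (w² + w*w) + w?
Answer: -6487305736760/3 ≈ -2.1624e+12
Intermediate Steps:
B(w) = w + 2*w² (B(w) = (w² + w²) + w = 2*w² + w = w + 2*w²)
G(L, I) = -8 - L/6 + I/6 (G(L, I) = -8 + (I - L)/6 = -8 + (-L/6 + I/6) = -8 - L/6 + I/6)
(25819 - 34004)*(G(B(-7), 101) + (-14532 + 23833)*(5197 + 23208)) = (25819 - 34004)*((-8 - (-7)*(1 + 2*(-7))/6 + (⅙)*101) + (-14532 + 23833)*(5197 + 23208)) = -8185*((-8 - (-7)*(1 - 14)/6 + 101/6) + 9301*28405) = -8185*((-8 - (-7)*(-13)/6 + 101/6) + 264194905) = -8185*((-8 - ⅙*91 + 101/6) + 264194905) = -8185*((-8 - 91/6 + 101/6) + 264194905) = -8185*(-19/3 + 264194905) = -8185*792584696/3 = -6487305736760/3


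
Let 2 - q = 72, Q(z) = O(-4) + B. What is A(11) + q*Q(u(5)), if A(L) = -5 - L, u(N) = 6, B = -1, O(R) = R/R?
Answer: -16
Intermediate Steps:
O(R) = 1
Q(z) = 0 (Q(z) = 1 - 1 = 0)
q = -70 (q = 2 - 1*72 = 2 - 72 = -70)
A(11) + q*Q(u(5)) = (-5 - 1*11) - 70*0 = (-5 - 11) + 0 = -16 + 0 = -16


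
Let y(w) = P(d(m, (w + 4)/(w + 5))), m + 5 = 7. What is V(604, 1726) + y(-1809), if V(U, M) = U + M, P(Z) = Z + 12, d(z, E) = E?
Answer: 4226773/1804 ≈ 2343.0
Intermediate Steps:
m = 2 (m = -5 + 7 = 2)
P(Z) = 12 + Z
y(w) = 12 + (4 + w)/(5 + w) (y(w) = 12 + (w + 4)/(w + 5) = 12 + (4 + w)/(5 + w))
V(U, M) = M + U
V(604, 1726) + y(-1809) = (1726 + 604) + (64 + 13*(-1809))/(5 - 1809) = 2330 + (64 - 23517)/(-1804) = 2330 - 1/1804*(-23453) = 2330 + 23453/1804 = 4226773/1804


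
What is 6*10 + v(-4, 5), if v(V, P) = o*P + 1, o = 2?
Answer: 71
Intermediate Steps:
v(V, P) = 1 + 2*P (v(V, P) = 2*P + 1 = 1 + 2*P)
6*10 + v(-4, 5) = 6*10 + (1 + 2*5) = 60 + (1 + 10) = 60 + 11 = 71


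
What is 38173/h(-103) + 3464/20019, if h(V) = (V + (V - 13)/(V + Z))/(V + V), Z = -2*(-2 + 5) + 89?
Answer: 131185421519/1621539 ≈ 80902.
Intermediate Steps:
Z = 83 (Z = -2*3 + 89 = -6 + 89 = 83)
h(V) = (V + (-13 + V)/(83 + V))/(2*V) (h(V) = (V + (V - 13)/(V + 83))/(V + V) = (V + (-13 + V)/(83 + V))/((2*V)) = (V + (-13 + V)/(83 + V))*(1/(2*V)) = (V + (-13 + V)/(83 + V))/(2*V))
38173/h(-103) + 3464/20019 = 38173/(((1/2)*(-13 + (-103)**2 + 84*(-103))/(-103*(83 - 103)))) + 3464/20019 = 38173/(((1/2)*(-1/103)*(-13 + 10609 - 8652)/(-20))) + 3464*(1/20019) = 38173/(((1/2)*(-1/103)*(-1/20)*1944)) + 3464/20019 = 38173/(243/515) + 3464/20019 = 38173*(515/243) + 3464/20019 = 19659095/243 + 3464/20019 = 131185421519/1621539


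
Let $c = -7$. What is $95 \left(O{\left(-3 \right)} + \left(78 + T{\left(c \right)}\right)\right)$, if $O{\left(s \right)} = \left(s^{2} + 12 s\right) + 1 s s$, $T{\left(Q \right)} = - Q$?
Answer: $6365$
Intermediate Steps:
$O{\left(s \right)} = 2 s^{2} + 12 s$ ($O{\left(s \right)} = \left(s^{2} + 12 s\right) + s s = \left(s^{2} + 12 s\right) + s^{2} = 2 s^{2} + 12 s$)
$95 \left(O{\left(-3 \right)} + \left(78 + T{\left(c \right)}\right)\right) = 95 \left(2 \left(-3\right) \left(6 - 3\right) + \left(78 - -7\right)\right) = 95 \left(2 \left(-3\right) 3 + \left(78 + 7\right)\right) = 95 \left(-18 + 85\right) = 95 \cdot 67 = 6365$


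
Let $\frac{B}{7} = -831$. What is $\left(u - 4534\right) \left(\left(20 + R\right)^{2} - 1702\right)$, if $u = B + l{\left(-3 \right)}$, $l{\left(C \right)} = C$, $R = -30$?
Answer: $16587108$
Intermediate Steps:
$B = -5817$ ($B = 7 \left(-831\right) = -5817$)
$u = -5820$ ($u = -5817 - 3 = -5820$)
$\left(u - 4534\right) \left(\left(20 + R\right)^{2} - 1702\right) = \left(-5820 - 4534\right) \left(\left(20 - 30\right)^{2} - 1702\right) = - 10354 \left(\left(-10\right)^{2} - 1702\right) = - 10354 \left(100 - 1702\right) = \left(-10354\right) \left(-1602\right) = 16587108$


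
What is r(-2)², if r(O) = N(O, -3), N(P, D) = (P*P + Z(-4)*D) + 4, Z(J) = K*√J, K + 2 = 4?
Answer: -80 - 192*I ≈ -80.0 - 192.0*I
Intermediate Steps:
K = 2 (K = -2 + 4 = 2)
Z(J) = 2*√J
N(P, D) = 4 + P² + 4*I*D (N(P, D) = (P*P + (2*√(-4))*D) + 4 = (P² + (2*(2*I))*D) + 4 = (P² + (4*I)*D) + 4 = (P² + 4*I*D) + 4 = 4 + P² + 4*I*D)
r(O) = 4 + O² - 12*I (r(O) = 4 + O² + 4*I*(-3) = 4 + O² - 12*I)
r(-2)² = (4 + (-2)² - 12*I)² = (4 + 4 - 12*I)² = (8 - 12*I)²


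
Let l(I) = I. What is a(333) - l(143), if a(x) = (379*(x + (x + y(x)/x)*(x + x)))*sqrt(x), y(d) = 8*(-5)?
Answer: -143 + 252449247*sqrt(37) ≈ 1.5356e+9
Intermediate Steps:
y(d) = -40
a(x) = sqrt(x)*(379*x + 758*x*(x - 40/x)) (a(x) = (379*(x + (x - 40/x)*(x + x)))*sqrt(x) = (379*(x + (x - 40/x)*(2*x)))*sqrt(x) = (379*(x + 2*x*(x - 40/x)))*sqrt(x) = (379*x + 758*x*(x - 40/x))*sqrt(x) = sqrt(x)*(379*x + 758*x*(x - 40/x)))
a(333) - l(143) = 379*sqrt(333)*(-80 + 333 + 2*333**2) - 1*143 = 379*(3*sqrt(37))*(-80 + 333 + 2*110889) - 143 = 379*(3*sqrt(37))*(-80 + 333 + 221778) - 143 = 379*(3*sqrt(37))*222031 - 143 = 252449247*sqrt(37) - 143 = -143 + 252449247*sqrt(37)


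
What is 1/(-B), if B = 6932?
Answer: -1/6932 ≈ -0.00014426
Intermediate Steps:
1/(-B) = 1/(-1*6932) = 1/(-6932) = -1/6932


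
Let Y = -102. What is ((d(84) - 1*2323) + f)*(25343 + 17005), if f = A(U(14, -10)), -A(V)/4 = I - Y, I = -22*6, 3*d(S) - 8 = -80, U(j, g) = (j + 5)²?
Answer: -94308996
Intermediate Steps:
U(j, g) = (5 + j)²
d(S) = -24 (d(S) = 8/3 + (⅓)*(-80) = 8/3 - 80/3 = -24)
I = -132
A(V) = 120 (A(V) = -4*(-132 - 1*(-102)) = -4*(-132 + 102) = -4*(-30) = 120)
f = 120
((d(84) - 1*2323) + f)*(25343 + 17005) = ((-24 - 1*2323) + 120)*(25343 + 17005) = ((-24 - 2323) + 120)*42348 = (-2347 + 120)*42348 = -2227*42348 = -94308996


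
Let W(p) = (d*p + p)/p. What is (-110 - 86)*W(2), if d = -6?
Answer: 980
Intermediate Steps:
W(p) = -5 (W(p) = (-6*p + p)/p = (-5*p)/p = -5)
(-110 - 86)*W(2) = (-110 - 86)*(-5) = -196*(-5) = 980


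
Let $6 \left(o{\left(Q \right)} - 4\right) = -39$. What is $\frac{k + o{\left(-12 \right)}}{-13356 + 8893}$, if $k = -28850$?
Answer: $\frac{57705}{8926} \approx 6.4648$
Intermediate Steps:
$o{\left(Q \right)} = - \frac{5}{2}$ ($o{\left(Q \right)} = 4 + \frac{1}{6} \left(-39\right) = 4 - \frac{13}{2} = - \frac{5}{2}$)
$\frac{k + o{\left(-12 \right)}}{-13356 + 8893} = \frac{-28850 - \frac{5}{2}}{-13356 + 8893} = - \frac{57705}{2 \left(-4463\right)} = \left(- \frac{57705}{2}\right) \left(- \frac{1}{4463}\right) = \frac{57705}{8926}$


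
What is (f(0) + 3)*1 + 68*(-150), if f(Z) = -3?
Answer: -10200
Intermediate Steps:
(f(0) + 3)*1 + 68*(-150) = (-3 + 3)*1 + 68*(-150) = 0*1 - 10200 = 0 - 10200 = -10200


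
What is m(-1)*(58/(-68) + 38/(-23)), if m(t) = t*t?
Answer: -1959/782 ≈ -2.5051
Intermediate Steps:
m(t) = t**2
m(-1)*(58/(-68) + 38/(-23)) = (-1)**2*(58/(-68) + 38/(-23)) = 1*(58*(-1/68) + 38*(-1/23)) = 1*(-29/34 - 38/23) = 1*(-1959/782) = -1959/782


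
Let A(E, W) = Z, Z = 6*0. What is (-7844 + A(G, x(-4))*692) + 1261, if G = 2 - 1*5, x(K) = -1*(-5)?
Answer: -6583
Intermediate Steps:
x(K) = 5
Z = 0
G = -3 (G = 2 - 5 = -3)
A(E, W) = 0
(-7844 + A(G, x(-4))*692) + 1261 = (-7844 + 0*692) + 1261 = (-7844 + 0) + 1261 = -7844 + 1261 = -6583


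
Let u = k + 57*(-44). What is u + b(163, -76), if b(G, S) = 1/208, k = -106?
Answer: -543711/208 ≈ -2614.0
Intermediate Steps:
u = -2614 (u = -106 + 57*(-44) = -106 - 2508 = -2614)
b(G, S) = 1/208
u + b(163, -76) = -2614 + 1/208 = -543711/208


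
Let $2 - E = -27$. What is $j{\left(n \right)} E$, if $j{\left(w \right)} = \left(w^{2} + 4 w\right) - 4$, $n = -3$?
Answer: $-203$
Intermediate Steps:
$E = 29$ ($E = 2 - -27 = 2 + 27 = 29$)
$j{\left(w \right)} = -4 + w^{2} + 4 w$
$j{\left(n \right)} E = \left(-4 + \left(-3\right)^{2} + 4 \left(-3\right)\right) 29 = \left(-4 + 9 - 12\right) 29 = \left(-7\right) 29 = -203$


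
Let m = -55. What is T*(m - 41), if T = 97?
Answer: -9312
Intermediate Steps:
T*(m - 41) = 97*(-55 - 41) = 97*(-96) = -9312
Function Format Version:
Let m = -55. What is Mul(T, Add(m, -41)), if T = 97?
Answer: -9312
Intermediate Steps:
Mul(T, Add(m, -41)) = Mul(97, Add(-55, -41)) = Mul(97, -96) = -9312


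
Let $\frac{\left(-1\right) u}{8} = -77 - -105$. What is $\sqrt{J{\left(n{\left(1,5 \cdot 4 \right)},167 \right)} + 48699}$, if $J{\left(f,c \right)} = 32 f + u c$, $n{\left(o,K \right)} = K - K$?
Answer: $\sqrt{11291} \approx 106.26$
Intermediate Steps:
$n{\left(o,K \right)} = 0$
$u = -224$ ($u = - 8 \left(-77 - -105\right) = - 8 \left(-77 + 105\right) = \left(-8\right) 28 = -224$)
$J{\left(f,c \right)} = - 224 c + 32 f$ ($J{\left(f,c \right)} = 32 f - 224 c = - 224 c + 32 f$)
$\sqrt{J{\left(n{\left(1,5 \cdot 4 \right)},167 \right)} + 48699} = \sqrt{\left(\left(-224\right) 167 + 32 \cdot 0\right) + 48699} = \sqrt{\left(-37408 + 0\right) + 48699} = \sqrt{-37408 + 48699} = \sqrt{11291}$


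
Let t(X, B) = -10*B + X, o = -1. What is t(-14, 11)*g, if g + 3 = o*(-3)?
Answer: 0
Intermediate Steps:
t(X, B) = X - 10*B
g = 0 (g = -3 - 1*(-3) = -3 + 3 = 0)
t(-14, 11)*g = (-14 - 10*11)*0 = (-14 - 110)*0 = -124*0 = 0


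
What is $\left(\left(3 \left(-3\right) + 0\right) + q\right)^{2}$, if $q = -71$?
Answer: $6400$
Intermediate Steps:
$\left(\left(3 \left(-3\right) + 0\right) + q\right)^{2} = \left(\left(3 \left(-3\right) + 0\right) - 71\right)^{2} = \left(\left(-9 + 0\right) - 71\right)^{2} = \left(-9 - 71\right)^{2} = \left(-80\right)^{2} = 6400$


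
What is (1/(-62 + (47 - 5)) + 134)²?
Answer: 7177041/400 ≈ 17943.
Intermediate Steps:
(1/(-62 + (47 - 5)) + 134)² = (1/(-62 + 42) + 134)² = (1/(-20) + 134)² = (-1/20 + 134)² = (2679/20)² = 7177041/400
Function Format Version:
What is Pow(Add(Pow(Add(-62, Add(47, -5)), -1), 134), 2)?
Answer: Rational(7177041, 400) ≈ 17943.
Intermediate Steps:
Pow(Add(Pow(Add(-62, Add(47, -5)), -1), 134), 2) = Pow(Add(Pow(Add(-62, 42), -1), 134), 2) = Pow(Add(Pow(-20, -1), 134), 2) = Pow(Add(Rational(-1, 20), 134), 2) = Pow(Rational(2679, 20), 2) = Rational(7177041, 400)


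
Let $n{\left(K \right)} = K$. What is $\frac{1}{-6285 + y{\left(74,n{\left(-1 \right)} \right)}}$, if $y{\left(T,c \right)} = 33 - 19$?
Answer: $- \frac{1}{6271} \approx -0.00015946$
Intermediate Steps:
$y{\left(T,c \right)} = 14$
$\frac{1}{-6285 + y{\left(74,n{\left(-1 \right)} \right)}} = \frac{1}{-6285 + 14} = \frac{1}{-6271} = - \frac{1}{6271}$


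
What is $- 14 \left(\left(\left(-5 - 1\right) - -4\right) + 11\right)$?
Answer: $-126$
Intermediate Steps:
$- 14 \left(\left(\left(-5 - 1\right) - -4\right) + 11\right) = - 14 \left(\left(-6 + 4\right) + 11\right) = - 14 \left(-2 + 11\right) = \left(-14\right) 9 = -126$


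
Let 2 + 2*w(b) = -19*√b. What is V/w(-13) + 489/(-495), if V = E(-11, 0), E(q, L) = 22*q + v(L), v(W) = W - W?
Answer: -55081/70455 - 836*I*√13/427 ≈ -0.78179 - 7.0591*I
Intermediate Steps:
v(W) = 0
w(b) = -1 - 19*√b/2 (w(b) = -1 + (-19*√b)/2 = -1 - 19*√b/2)
E(q, L) = 22*q (E(q, L) = 22*q + 0 = 22*q)
V = -242 (V = 22*(-11) = -242)
V/w(-13) + 489/(-495) = -242/(-1 - 19*I*√13/2) + 489/(-495) = -242/(-1 - 19*I*√13/2) + 489*(-1/495) = -242/(-1 - 19*I*√13/2) - 163/165 = -163/165 - 242/(-1 - 19*I*√13/2)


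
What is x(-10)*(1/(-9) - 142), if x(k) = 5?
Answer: -6395/9 ≈ -710.56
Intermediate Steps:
x(-10)*(1/(-9) - 142) = 5*(1/(-9) - 142) = 5*(-⅑ - 142) = 5*(-1279/9) = -6395/9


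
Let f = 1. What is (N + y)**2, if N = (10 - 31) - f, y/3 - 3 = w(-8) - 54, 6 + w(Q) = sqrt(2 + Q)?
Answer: 37195 - 1158*I*sqrt(6) ≈ 37195.0 - 2836.5*I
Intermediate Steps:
w(Q) = -6 + sqrt(2 + Q)
y = -171 + 3*I*sqrt(6) (y = 9 + 3*((-6 + sqrt(2 - 8)) - 54) = 9 + 3*((-6 + sqrt(-6)) - 54) = 9 + 3*((-6 + I*sqrt(6)) - 54) = 9 + 3*(-60 + I*sqrt(6)) = 9 + (-180 + 3*I*sqrt(6)) = -171 + 3*I*sqrt(6) ≈ -171.0 + 7.3485*I)
N = -22 (N = (10 - 31) - 1*1 = -21 - 1 = -22)
(N + y)**2 = (-22 + (-171 + 3*I*sqrt(6)))**2 = (-193 + 3*I*sqrt(6))**2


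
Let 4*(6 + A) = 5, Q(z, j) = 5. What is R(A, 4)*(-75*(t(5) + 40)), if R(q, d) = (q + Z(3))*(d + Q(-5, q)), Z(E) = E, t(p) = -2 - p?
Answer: 155925/4 ≈ 38981.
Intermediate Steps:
A = -19/4 (A = -6 + (¼)*5 = -6 + 5/4 = -19/4 ≈ -4.7500)
R(q, d) = (3 + q)*(5 + d) (R(q, d) = (q + 3)*(d + 5) = (3 + q)*(5 + d))
R(A, 4)*(-75*(t(5) + 40)) = (15 + 3*4 + 5*(-19/4) + 4*(-19/4))*(-75*((-2 - 1*5) + 40)) = (15 + 12 - 95/4 - 19)*(-75*((-2 - 5) + 40)) = -(-4725)*(-7 + 40)/4 = -(-4725)*33/4 = -63/4*(-2475) = 155925/4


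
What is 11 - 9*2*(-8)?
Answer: 155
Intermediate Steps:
11 - 9*2*(-8) = 11 - 18*(-8) = 11 + 144 = 155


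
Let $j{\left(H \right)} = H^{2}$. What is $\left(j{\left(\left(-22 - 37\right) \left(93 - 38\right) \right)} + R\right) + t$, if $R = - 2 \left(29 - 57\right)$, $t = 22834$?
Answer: $10552915$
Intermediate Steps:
$R = 56$ ($R = \left(-2\right) \left(-28\right) = 56$)
$\left(j{\left(\left(-22 - 37\right) \left(93 - 38\right) \right)} + R\right) + t = \left(\left(\left(-22 - 37\right) \left(93 - 38\right)\right)^{2} + 56\right) + 22834 = \left(\left(\left(-59\right) 55\right)^{2} + 56\right) + 22834 = \left(\left(-3245\right)^{2} + 56\right) + 22834 = \left(10530025 + 56\right) + 22834 = 10530081 + 22834 = 10552915$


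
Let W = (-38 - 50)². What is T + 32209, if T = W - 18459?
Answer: 21494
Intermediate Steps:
W = 7744 (W = (-88)² = 7744)
T = -10715 (T = 7744 - 18459 = -10715)
T + 32209 = -10715 + 32209 = 21494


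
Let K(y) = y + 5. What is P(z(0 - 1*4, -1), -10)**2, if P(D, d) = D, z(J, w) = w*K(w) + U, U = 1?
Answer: 9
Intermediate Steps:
K(y) = 5 + y
z(J, w) = 1 + w*(5 + w) (z(J, w) = w*(5 + w) + 1 = 1 + w*(5 + w))
P(z(0 - 1*4, -1), -10)**2 = (1 - (5 - 1))**2 = (1 - 1*4)**2 = (1 - 4)**2 = (-3)**2 = 9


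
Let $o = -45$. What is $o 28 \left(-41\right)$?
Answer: $51660$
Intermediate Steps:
$o 28 \left(-41\right) = \left(-45\right) 28 \left(-41\right) = \left(-1260\right) \left(-41\right) = 51660$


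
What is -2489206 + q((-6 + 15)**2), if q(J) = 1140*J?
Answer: -2396866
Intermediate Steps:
-2489206 + q((-6 + 15)**2) = -2489206 + 1140*(-6 + 15)**2 = -2489206 + 1140*9**2 = -2489206 + 1140*81 = -2489206 + 92340 = -2396866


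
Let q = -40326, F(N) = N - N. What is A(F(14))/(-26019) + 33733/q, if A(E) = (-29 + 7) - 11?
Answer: -97374241/116582466 ≈ -0.83524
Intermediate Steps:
F(N) = 0
A(E) = -33 (A(E) = -22 - 11 = -33)
A(F(14))/(-26019) + 33733/q = -33/(-26019) + 33733/(-40326) = -33*(-1/26019) + 33733*(-1/40326) = 11/8673 - 33733/40326 = -97374241/116582466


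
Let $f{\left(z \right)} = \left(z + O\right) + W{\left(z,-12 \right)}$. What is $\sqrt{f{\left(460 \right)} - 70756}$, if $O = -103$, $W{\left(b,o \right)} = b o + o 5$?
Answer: $i \sqrt{75979} \approx 275.64 i$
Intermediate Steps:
$W{\left(b,o \right)} = 5 o + b o$ ($W{\left(b,o \right)} = b o + 5 o = 5 o + b o$)
$f{\left(z \right)} = -163 - 11 z$ ($f{\left(z \right)} = \left(z - 103\right) - 12 \left(5 + z\right) = \left(-103 + z\right) - \left(60 + 12 z\right) = -163 - 11 z$)
$\sqrt{f{\left(460 \right)} - 70756} = \sqrt{\left(-163 - 5060\right) - 70756} = \sqrt{-5223 - 70756} = \sqrt{-75979} = i \sqrt{75979}$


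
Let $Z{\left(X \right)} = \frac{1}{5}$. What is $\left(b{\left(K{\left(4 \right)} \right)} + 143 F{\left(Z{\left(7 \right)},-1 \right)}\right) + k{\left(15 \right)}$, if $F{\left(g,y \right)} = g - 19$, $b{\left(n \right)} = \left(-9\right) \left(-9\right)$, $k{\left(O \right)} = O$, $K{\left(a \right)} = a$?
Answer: $- \frac{12962}{5} \approx -2592.4$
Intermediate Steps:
$Z{\left(X \right)} = \frac{1}{5}$
$b{\left(n \right)} = 81$
$F{\left(g,y \right)} = -19 + g$ ($F{\left(g,y \right)} = g - 19 = -19 + g$)
$\left(b{\left(K{\left(4 \right)} \right)} + 143 F{\left(Z{\left(7 \right)},-1 \right)}\right) + k{\left(15 \right)} = \left(81 + 143 \left(-19 + \frac{1}{5}\right)\right) + 15 = \left(81 + 143 \left(- \frac{94}{5}\right)\right) + 15 = \left(81 - \frac{13442}{5}\right) + 15 = - \frac{13037}{5} + 15 = - \frac{12962}{5}$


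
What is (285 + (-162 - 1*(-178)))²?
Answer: 90601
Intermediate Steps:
(285 + (-162 - 1*(-178)))² = (285 + (-162 + 178))² = (285 + 16)² = 301² = 90601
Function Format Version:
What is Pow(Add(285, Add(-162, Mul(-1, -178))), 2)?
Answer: 90601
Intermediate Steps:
Pow(Add(285, Add(-162, Mul(-1, -178))), 2) = Pow(Add(285, Add(-162, 178)), 2) = Pow(Add(285, 16), 2) = Pow(301, 2) = 90601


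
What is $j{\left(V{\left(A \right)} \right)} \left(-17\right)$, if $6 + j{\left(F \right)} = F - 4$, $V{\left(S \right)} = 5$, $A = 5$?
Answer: $85$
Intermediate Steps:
$j{\left(F \right)} = -10 + F$ ($j{\left(F \right)} = -6 + \left(F - 4\right) = -6 + \left(-4 + F\right) = -10 + F$)
$j{\left(V{\left(A \right)} \right)} \left(-17\right) = \left(-10 + 5\right) \left(-17\right) = \left(-5\right) \left(-17\right) = 85$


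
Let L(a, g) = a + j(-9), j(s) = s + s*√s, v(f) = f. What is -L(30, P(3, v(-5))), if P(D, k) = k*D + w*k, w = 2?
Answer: -21 + 27*I ≈ -21.0 + 27.0*I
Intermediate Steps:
j(s) = s + s^(3/2)
P(D, k) = 2*k + D*k (P(D, k) = k*D + 2*k = D*k + 2*k = 2*k + D*k)
L(a, g) = -9 + a - 27*I (L(a, g) = a + (-9 + (-9)^(3/2)) = a + (-9 - 27*I) = -9 + a - 27*I)
-L(30, P(3, v(-5))) = -(-9 + 30 - 27*I) = -(21 - 27*I) = -21 + 27*I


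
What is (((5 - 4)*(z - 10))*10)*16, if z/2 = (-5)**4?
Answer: 198400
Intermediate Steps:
z = 1250 (z = 2*(-5)**4 = 2*625 = 1250)
(((5 - 4)*(z - 10))*10)*16 = (((5 - 4)*(1250 - 10))*10)*16 = ((1*1240)*10)*16 = (1240*10)*16 = 12400*16 = 198400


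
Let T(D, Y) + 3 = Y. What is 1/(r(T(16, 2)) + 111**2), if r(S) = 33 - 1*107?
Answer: 1/12247 ≈ 8.1653e-5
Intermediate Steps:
T(D, Y) = -3 + Y
r(S) = -74 (r(S) = 33 - 107 = -74)
1/(r(T(16, 2)) + 111**2) = 1/(-74 + 111**2) = 1/(-74 + 12321) = 1/12247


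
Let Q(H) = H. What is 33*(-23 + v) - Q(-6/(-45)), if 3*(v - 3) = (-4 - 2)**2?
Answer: -3962/15 ≈ -264.13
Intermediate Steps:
v = 15 (v = 3 + (-4 - 2)**2/3 = 3 + (1/3)*(-6)**2 = 3 + (1/3)*36 = 3 + 12 = 15)
33*(-23 + v) - Q(-6/(-45)) = 33*(-23 + 15) - (-6)/(-45) = 33*(-8) - (-6)*(-1)/45 = -264 - 1*2/15 = -264 - 2/15 = -3962/15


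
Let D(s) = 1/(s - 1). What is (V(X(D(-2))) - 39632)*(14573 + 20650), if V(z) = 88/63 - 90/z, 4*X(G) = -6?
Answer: -29269702468/21 ≈ -1.3938e+9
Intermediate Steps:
D(s) = 1/(-1 + s)
X(G) = -3/2 (X(G) = (1/4)*(-6) = -3/2)
V(z) = 88/63 - 90/z (V(z) = 88*(1/63) - 90/z = 88/63 - 90/z)
(V(X(D(-2))) - 39632)*(14573 + 20650) = ((88/63 - 90/(-3/2)) - 39632)*(14573 + 20650) = ((88/63 - 90*(-2/3)) - 39632)*35223 = ((88/63 + 60) - 39632)*35223 = (3868/63 - 39632)*35223 = -2492948/63*35223 = -29269702468/21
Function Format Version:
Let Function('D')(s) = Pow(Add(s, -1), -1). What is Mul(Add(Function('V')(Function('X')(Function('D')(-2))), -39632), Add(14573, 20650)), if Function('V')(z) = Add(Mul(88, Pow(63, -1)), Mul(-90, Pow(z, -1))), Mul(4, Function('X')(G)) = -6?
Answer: Rational(-29269702468, 21) ≈ -1.3938e+9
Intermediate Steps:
Function('D')(s) = Pow(Add(-1, s), -1)
Function('X')(G) = Rational(-3, 2) (Function('X')(G) = Mul(Rational(1, 4), -6) = Rational(-3, 2))
Function('V')(z) = Add(Rational(88, 63), Mul(-90, Pow(z, -1))) (Function('V')(z) = Add(Mul(88, Rational(1, 63)), Mul(-90, Pow(z, -1))) = Add(Rational(88, 63), Mul(-90, Pow(z, -1))))
Mul(Add(Function('V')(Function('X')(Function('D')(-2))), -39632), Add(14573, 20650)) = Mul(Add(Add(Rational(88, 63), Mul(-90, Pow(Rational(-3, 2), -1))), -39632), Add(14573, 20650)) = Mul(Add(Add(Rational(88, 63), Mul(-90, Rational(-2, 3))), -39632), 35223) = Mul(Add(Add(Rational(88, 63), 60), -39632), 35223) = Mul(Add(Rational(3868, 63), -39632), 35223) = Mul(Rational(-2492948, 63), 35223) = Rational(-29269702468, 21)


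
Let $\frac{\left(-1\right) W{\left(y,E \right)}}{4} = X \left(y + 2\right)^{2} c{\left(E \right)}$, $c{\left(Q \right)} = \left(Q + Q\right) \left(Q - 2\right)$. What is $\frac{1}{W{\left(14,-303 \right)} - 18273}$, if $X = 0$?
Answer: $- \frac{1}{18273} \approx -5.4726 \cdot 10^{-5}$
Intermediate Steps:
$c{\left(Q \right)} = 2 Q \left(-2 + Q\right)$
$W{\left(y,E \right)} = 0$ ($W{\left(y,E \right)} = - 4 \cdot 0 \left(y + 2\right)^{2} \cdot 2 E \left(-2 + E\right) = - 4 \cdot 0 \left(2 + y\right)^{2} \cdot 2 E \left(-2 + E\right) = - 4 \cdot 0 \cdot 2 E \left(-2 + E\right) = \left(-4\right) 0 = 0$)
$\frac{1}{W{\left(14,-303 \right)} - 18273} = \frac{1}{0 - 18273} = \frac{1}{-18273} = - \frac{1}{18273}$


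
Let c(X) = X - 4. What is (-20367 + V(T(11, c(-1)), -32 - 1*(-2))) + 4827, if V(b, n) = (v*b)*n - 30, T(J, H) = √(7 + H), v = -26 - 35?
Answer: -15570 + 1830*√2 ≈ -12982.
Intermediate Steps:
v = -61
c(X) = -4 + X
V(b, n) = -30 - 61*b*n (V(b, n) = (-61*b)*n - 30 = -61*b*n - 30 = -30 - 61*b*n)
(-20367 + V(T(11, c(-1)), -32 - 1*(-2))) + 4827 = (-20367 + (-30 - 61*√(7 + (-4 - 1))*(-32 - 1*(-2)))) + 4827 = (-20367 + (-30 - 61*√(7 - 5)*(-32 + 2))) + 4827 = (-20367 + (-30 - 61*√2*(-30))) + 4827 = (-20367 + (-30 + 1830*√2)) + 4827 = (-20397 + 1830*√2) + 4827 = -15570 + 1830*√2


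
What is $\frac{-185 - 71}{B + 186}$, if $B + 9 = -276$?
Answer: $\frac{256}{99} \approx 2.5859$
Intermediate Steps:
$B = -285$ ($B = -9 - 276 = -285$)
$\frac{-185 - 71}{B + 186} = \frac{-185 - 71}{-285 + 186} = - \frac{256}{-99} = \left(-256\right) \left(- \frac{1}{99}\right) = \frac{256}{99}$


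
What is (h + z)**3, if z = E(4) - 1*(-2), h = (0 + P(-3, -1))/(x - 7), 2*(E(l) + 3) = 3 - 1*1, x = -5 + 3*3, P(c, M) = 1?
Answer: -1/27 ≈ -0.037037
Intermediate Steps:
x = 4 (x = -5 + 9 = 4)
E(l) = -2 (E(l) = -3 + (3 - 1*1)/2 = -3 + (3 - 1)/2 = -3 + (1/2)*2 = -3 + 1 = -2)
h = -1/3 (h = (0 + 1)/(4 - 7) = 1/(-3) = 1*(-1/3) = -1/3 ≈ -0.33333)
z = 0 (z = -2 - 1*(-2) = -2 + 2 = 0)
(h + z)**3 = (-1/3 + 0)**3 = (-1/3)**3 = -1/27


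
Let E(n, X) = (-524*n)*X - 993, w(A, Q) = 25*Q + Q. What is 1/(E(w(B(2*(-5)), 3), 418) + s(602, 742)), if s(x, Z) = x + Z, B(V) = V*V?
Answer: -1/17084145 ≈ -5.8534e-8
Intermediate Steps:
B(V) = V²
w(A, Q) = 26*Q
E(n, X) = -993 - 524*X*n (E(n, X) = -524*X*n - 993 = -993 - 524*X*n)
s(x, Z) = Z + x
1/(E(w(B(2*(-5)), 3), 418) + s(602, 742)) = 1/((-993 - 524*418*26*3) + (742 + 602)) = 1/((-993 - 524*418*78) + 1344) = 1/((-993 - 17084496) + 1344) = 1/(-17085489 + 1344) = 1/(-17084145) = -1/17084145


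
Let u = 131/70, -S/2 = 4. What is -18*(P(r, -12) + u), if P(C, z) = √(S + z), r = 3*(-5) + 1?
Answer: -1179/35 - 36*I*√5 ≈ -33.686 - 80.498*I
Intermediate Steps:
S = -8 (S = -2*4 = -8)
r = -14 (r = -15 + 1 = -14)
u = 131/70 (u = 131*(1/70) = 131/70 ≈ 1.8714)
P(C, z) = √(-8 + z)
-18*(P(r, -12) + u) = -18*(√(-8 - 12) + 131/70) = -18*(√(-20) + 131/70) = -18*(2*I*√5 + 131/70) = -18*(131/70 + 2*I*√5) = -1179/35 - 36*I*√5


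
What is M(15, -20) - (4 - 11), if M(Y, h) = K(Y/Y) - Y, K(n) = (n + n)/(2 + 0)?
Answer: -7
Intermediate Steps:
K(n) = n (K(n) = (2*n)/2 = (2*n)*(½) = n)
M(Y, h) = 1 - Y (M(Y, h) = Y/Y - Y = 1 - Y)
M(15, -20) - (4 - 11) = (1 - 1*15) - (4 - 11) = (1 - 15) - 1*(-7) = -14 + 7 = -7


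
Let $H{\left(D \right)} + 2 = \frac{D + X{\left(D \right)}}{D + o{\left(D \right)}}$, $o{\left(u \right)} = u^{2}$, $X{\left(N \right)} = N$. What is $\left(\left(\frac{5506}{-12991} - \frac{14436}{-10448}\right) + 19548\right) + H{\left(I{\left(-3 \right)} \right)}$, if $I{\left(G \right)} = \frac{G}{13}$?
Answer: $\frac{3316826079791}{169662460} \approx 19550.0$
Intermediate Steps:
$I{\left(G \right)} = \frac{G}{13}$ ($I{\left(G \right)} = G \frac{1}{13} = \frac{G}{13}$)
$H{\left(D \right)} = -2 + \frac{2 D}{D + D^{2}}$ ($H{\left(D \right)} = -2 + \frac{D + D}{D + D^{2}} = -2 + \frac{2 D}{D + D^{2}}$)
$\left(\left(\frac{5506}{-12991} - \frac{14436}{-10448}\right) + 19548\right) + H{\left(I{\left(-3 \right)} \right)} = \left(\left(\frac{5506}{-12991} - \frac{14436}{-10448}\right) + 19548\right) - \frac{2 \cdot \frac{1}{13} \left(-3\right)}{1 + \frac{1}{13} \left(-3\right)} = \left(\left(5506 \left(- \frac{1}{12991}\right) - - \frac{3609}{2612}\right) + 19548\right) - - \frac{6}{13 \left(1 - \frac{3}{13}\right)} = \left(\left(- \frac{5506}{12991} + \frac{3609}{2612}\right) + 19548\right) - - \frac{6}{13 \cdot \frac{10}{13}} = \left(\frac{32502847}{33932492} + 19548\right) - \left(- \frac{6}{13}\right) \frac{13}{10} = \frac{663344856463}{33932492} + \frac{3}{5} = \frac{3316826079791}{169662460}$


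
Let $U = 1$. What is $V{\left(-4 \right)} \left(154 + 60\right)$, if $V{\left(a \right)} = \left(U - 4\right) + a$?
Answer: $-1498$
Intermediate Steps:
$V{\left(a \right)} = -3 + a$ ($V{\left(a \right)} = \left(1 - 4\right) + a = -3 + a$)
$V{\left(-4 \right)} \left(154 + 60\right) = \left(-3 - 4\right) \left(154 + 60\right) = \left(-7\right) 214 = -1498$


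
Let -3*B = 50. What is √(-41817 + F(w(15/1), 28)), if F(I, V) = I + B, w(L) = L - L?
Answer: I*√376503/3 ≈ 204.53*I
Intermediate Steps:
B = -50/3 (B = -⅓*50 = -50/3 ≈ -16.667)
w(L) = 0
F(I, V) = -50/3 + I (F(I, V) = I - 50/3 = -50/3 + I)
√(-41817 + F(w(15/1), 28)) = √(-41817 + (-50/3 + 0)) = √(-41817 - 50/3) = √(-125501/3) = I*√376503/3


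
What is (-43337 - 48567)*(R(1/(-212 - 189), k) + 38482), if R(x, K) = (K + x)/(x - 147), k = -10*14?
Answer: -52120896937152/14737 ≈ -3.5367e+9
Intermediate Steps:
k = -140
R(x, K) = (K + x)/(-147 + x)
(-43337 - 48567)*(R(1/(-212 - 189), k) + 38482) = (-43337 - 48567)*((-140 + 1/(-212 - 189))/(-147 + 1/(-212 - 189)) + 38482) = -91904*((-140 + 1/(-401))/(-147 + 1/(-401)) + 38482) = -91904*((-140 - 1/401)/(-147 - 1/401) + 38482) = -91904*(-56141/401/(-58948/401) + 38482) = -91904*(-401/58948*(-56141/401) + 38482) = -91904*(56141/58948 + 38482) = -91904*2268493077/58948 = -52120896937152/14737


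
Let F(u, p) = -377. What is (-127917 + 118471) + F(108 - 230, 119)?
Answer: -9823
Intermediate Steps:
(-127917 + 118471) + F(108 - 230, 119) = (-127917 + 118471) - 377 = -9446 - 377 = -9823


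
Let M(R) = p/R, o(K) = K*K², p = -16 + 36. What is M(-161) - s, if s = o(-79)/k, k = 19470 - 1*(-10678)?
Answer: 78776319/4853828 ≈ 16.230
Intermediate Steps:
p = 20
o(K) = K³
k = 30148 (k = 19470 + 10678 = 30148)
s = -493039/30148 (s = (-79)³/30148 = -493039*1/30148 = -493039/30148 ≈ -16.354)
M(R) = 20/R
M(-161) - s = 20/(-161) - 1*(-493039/30148) = 20*(-1/161) + 493039/30148 = -20/161 + 493039/30148 = 78776319/4853828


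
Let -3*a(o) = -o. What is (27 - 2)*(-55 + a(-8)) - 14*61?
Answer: -6887/3 ≈ -2295.7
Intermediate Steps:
a(o) = o/3 (a(o) = -(-1)*o/3 = o/3)
(27 - 2)*(-55 + a(-8)) - 14*61 = (27 - 2)*(-55 + (⅓)*(-8)) - 14*61 = 25*(-55 - 8/3) - 854 = 25*(-173/3) - 854 = -4325/3 - 854 = -6887/3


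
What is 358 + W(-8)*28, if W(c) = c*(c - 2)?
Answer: 2598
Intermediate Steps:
W(c) = c*(-2 + c)
358 + W(-8)*28 = 358 - 8*(-2 - 8)*28 = 358 - 8*(-10)*28 = 358 + 80*28 = 358 + 2240 = 2598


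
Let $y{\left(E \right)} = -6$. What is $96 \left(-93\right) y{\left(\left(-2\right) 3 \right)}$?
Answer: $53568$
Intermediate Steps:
$96 \left(-93\right) y{\left(\left(-2\right) 3 \right)} = 96 \left(-93\right) \left(-6\right) = \left(-8928\right) \left(-6\right) = 53568$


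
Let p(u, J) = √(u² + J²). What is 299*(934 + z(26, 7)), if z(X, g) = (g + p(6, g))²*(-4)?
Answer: 119002 - 16744*√85 ≈ -35370.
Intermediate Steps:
p(u, J) = √(J² + u²)
z(X, g) = -4*(g + √(36 + g²))² (z(X, g) = (g + √(g² + 6²))²*(-4) = (g + √(g² + 36))²*(-4) = (g + √(36 + g²))²*(-4) = -4*(g + √(36 + g²))²)
299*(934 + z(26, 7)) = 299*(934 - 4*(7 + √(36 + 7²))²) = 299*(934 - 4*(7 + √(36 + 49))²) = 299*(934 - 4*(7 + √85)²) = 279266 - 1196*(7 + √85)²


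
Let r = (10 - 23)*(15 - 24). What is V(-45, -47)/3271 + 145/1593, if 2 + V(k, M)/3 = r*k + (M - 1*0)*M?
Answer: -14139887/5210703 ≈ -2.7136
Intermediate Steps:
r = 117 (r = -13*(-9) = 117)
V(k, M) = -6 + 3*M² + 351*k (V(k, M) = -6 + 3*(117*k + (M - 1*0)*M) = -6 + 3*(117*k + (M + 0)*M) = -6 + 3*(117*k + M*M) = -6 + 3*(117*k + M²) = -6 + 3*(M² + 117*k) = -6 + (3*M² + 351*k) = -6 + 3*M² + 351*k)
V(-45, -47)/3271 + 145/1593 = (-6 + 3*(-47)² + 351*(-45))/3271 + 145/1593 = (-6 + 3*2209 - 15795)*(1/3271) + 145*(1/1593) = (-6 + 6627 - 15795)*(1/3271) + 145/1593 = -9174*1/3271 + 145/1593 = -9174/3271 + 145/1593 = -14139887/5210703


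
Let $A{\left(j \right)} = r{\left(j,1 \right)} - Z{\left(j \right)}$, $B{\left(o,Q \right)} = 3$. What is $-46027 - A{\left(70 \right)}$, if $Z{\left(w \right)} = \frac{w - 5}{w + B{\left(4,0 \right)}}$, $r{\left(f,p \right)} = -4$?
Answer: $- \frac{3359614}{73} \approx -46022.0$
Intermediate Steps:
$Z{\left(w \right)} = \frac{-5 + w}{3 + w}$ ($Z{\left(w \right)} = \frac{w - 5}{w + 3} = \frac{-5 + w}{3 + w}$)
$A{\left(j \right)} = -4 - \frac{-5 + j}{3 + j}$
$-46027 - A{\left(70 \right)} = -46027 - \frac{-7 - 350}{3 + 70} = -46027 - \frac{-7 - 350}{73} = -46027 - \frac{1}{73} \left(-357\right) = -46027 - - \frac{357}{73} = -46027 + \frac{357}{73} = - \frac{3359614}{73}$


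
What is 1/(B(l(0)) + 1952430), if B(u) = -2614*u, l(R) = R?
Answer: 1/1952430 ≈ 5.1218e-7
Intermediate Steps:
1/(B(l(0)) + 1952430) = 1/(-2614*0 + 1952430) = 1/(0 + 1952430) = 1/1952430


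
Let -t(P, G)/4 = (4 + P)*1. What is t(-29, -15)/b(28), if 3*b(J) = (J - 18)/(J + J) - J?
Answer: -8400/779 ≈ -10.783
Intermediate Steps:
t(P, G) = -16 - 4*P (t(P, G) = -4*(4 + P) = -16 - 4*P)
b(J) = -J/3 + (-18 + J)/(6*J) (b(J) = ((J - 18)/(J + J) - J)/3 = ((-18 + J)/((2*J)) - J)/3 = ((-18 + J)*(1/(2*J)) - J)/3 = ((-18 + J)/(2*J) - J)/3 = (-J + (-18 + J)/(2*J))/3 = -J/3 + (-18 + J)/(6*J))
t(-29, -15)/b(28) = (-16 - 4*(-29))/(⅙ - 3/28 - ⅓*28) = (-16 + 116)/(⅙ - 3*1/28 - 28/3) = 100/(⅙ - 3/28 - 28/3) = 100/(-779/84) = 100*(-84/779) = -8400/779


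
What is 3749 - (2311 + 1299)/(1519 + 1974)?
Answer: 13091647/3493 ≈ 3748.0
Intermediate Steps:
3749 - (2311 + 1299)/(1519 + 1974) = 3749 - 3610/3493 = 13091647/3493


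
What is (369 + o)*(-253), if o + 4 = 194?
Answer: -141427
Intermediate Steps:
o = 190 (o = -4 + 194 = 190)
(369 + o)*(-253) = (369 + 190)*(-253) = 559*(-253) = -141427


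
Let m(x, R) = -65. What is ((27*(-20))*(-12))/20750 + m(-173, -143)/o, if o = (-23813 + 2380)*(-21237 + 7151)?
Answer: 195634459349/626453368850 ≈ 0.31229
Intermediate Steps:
o = 301905238 (o = -21433*(-14086) = 301905238)
((27*(-20))*(-12))/20750 + m(-173, -143)/o = ((27*(-20))*(-12))/20750 - 65/301905238 = -540*(-12)*(1/20750) - 65*1/301905238 = 6480*(1/20750) - 65/301905238 = 648/2075 - 65/301905238 = 195634459349/626453368850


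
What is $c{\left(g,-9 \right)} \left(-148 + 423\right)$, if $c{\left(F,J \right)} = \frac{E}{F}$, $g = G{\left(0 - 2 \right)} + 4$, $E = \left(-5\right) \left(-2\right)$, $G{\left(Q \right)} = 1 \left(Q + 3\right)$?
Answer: $550$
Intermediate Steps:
$G{\left(Q \right)} = 3 + Q$ ($G{\left(Q \right)} = 1 \left(3 + Q\right) = 3 + Q$)
$E = 10$
$g = 5$ ($g = \left(3 + \left(0 - 2\right)\right) + 4 = \left(3 - 2\right) + 4 = 1 + 4 = 5$)
$c{\left(F,J \right)} = \frac{10}{F}$
$c{\left(g,-9 \right)} \left(-148 + 423\right) = \frac{10}{5} \left(-148 + 423\right) = 10 \cdot \frac{1}{5} \cdot 275 = 2 \cdot 275 = 550$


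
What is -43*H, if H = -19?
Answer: 817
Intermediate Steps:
-43*H = -43*(-19) = 817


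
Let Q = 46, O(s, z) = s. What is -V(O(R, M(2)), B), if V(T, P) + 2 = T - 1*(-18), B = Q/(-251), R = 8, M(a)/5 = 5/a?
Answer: -24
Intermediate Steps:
M(a) = 25/a (M(a) = 5*(5/a) = 25/a)
B = -46/251 (B = 46/(-251) = 46*(-1/251) = -46/251 ≈ -0.18327)
V(T, P) = 16 + T (V(T, P) = -2 + (T - 1*(-18)) = -2 + (T + 18) = -2 + (18 + T) = 16 + T)
-V(O(R, M(2)), B) = -(16 + 8) = -1*24 = -24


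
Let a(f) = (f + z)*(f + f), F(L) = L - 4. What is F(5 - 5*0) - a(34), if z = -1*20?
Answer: -951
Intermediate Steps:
z = -20
F(L) = -4 + L
a(f) = 2*f*(-20 + f) (a(f) = (f - 20)*(f + f) = (-20 + f)*(2*f) = 2*f*(-20 + f))
F(5 - 5*0) - a(34) = (-4 + (5 - 5*0)) - 2*34*(-20 + 34) = (-4 + (5 + 0)) - 2*34*14 = (-4 + 5) - 1*952 = 1 - 952 = -951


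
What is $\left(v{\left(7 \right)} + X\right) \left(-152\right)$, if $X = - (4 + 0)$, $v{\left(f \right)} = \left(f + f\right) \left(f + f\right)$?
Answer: $-29184$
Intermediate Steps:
$v{\left(f \right)} = 4 f^{2}$ ($v{\left(f \right)} = 2 f 2 f = 4 f^{2}$)
$X = -4$ ($X = \left(-1\right) 4 = -4$)
$\left(v{\left(7 \right)} + X\right) \left(-152\right) = \left(4 \cdot 7^{2} - 4\right) \left(-152\right) = \left(4 \cdot 49 - 4\right) \left(-152\right) = \left(196 - 4\right) \left(-152\right) = 192 \left(-152\right) = -29184$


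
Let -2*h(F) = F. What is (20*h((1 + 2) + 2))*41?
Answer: -2050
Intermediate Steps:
h(F) = -F/2
(20*h((1 + 2) + 2))*41 = (20*(-((1 + 2) + 2)/2))*41 = (20*(-(3 + 2)/2))*41 = (20*(-½*5))*41 = (20*(-5/2))*41 = -50*41 = -2050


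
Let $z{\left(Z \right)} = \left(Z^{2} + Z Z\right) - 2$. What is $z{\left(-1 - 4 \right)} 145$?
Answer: $6960$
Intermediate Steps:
$z{\left(Z \right)} = -2 + 2 Z^{2}$ ($z{\left(Z \right)} = \left(Z^{2} + Z^{2}\right) - 2 = 2 Z^{2} - 2 = -2 + 2 Z^{2}$)
$z{\left(-1 - 4 \right)} 145 = \left(-2 + 2 \left(-1 - 4\right)^{2}\right) 145 = \left(-2 + 2 \left(-5\right)^{2}\right) 145 = \left(-2 + 2 \cdot 25\right) 145 = \left(-2 + 50\right) 145 = 48 \cdot 145 = 6960$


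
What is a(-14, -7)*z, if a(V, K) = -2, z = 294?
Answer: -588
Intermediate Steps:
a(-14, -7)*z = -2*294 = -588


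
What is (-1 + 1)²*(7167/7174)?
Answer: 0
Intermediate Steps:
(-1 + 1)²*(7167/7174) = 0²*(7167*(1/7174)) = 0*(7167/7174) = 0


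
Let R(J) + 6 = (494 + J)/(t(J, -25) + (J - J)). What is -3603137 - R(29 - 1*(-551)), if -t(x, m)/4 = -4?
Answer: -28825585/8 ≈ -3.6032e+6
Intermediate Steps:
t(x, m) = 16 (t(x, m) = -4*(-4) = 16)
R(J) = 199/8 + J/16 (R(J) = -6 + (494 + J)/(16 + (J - J)) = -6 + (494 + J)/(16 + 0) = -6 + (494 + J)/16 = -6 + (494 + J)*(1/16) = -6 + (247/8 + J/16) = 199/8 + J/16)
-3603137 - R(29 - 1*(-551)) = -3603137 - (199/8 + (29 - 1*(-551))/16) = -3603137 - (199/8 + (29 + 551)/16) = -3603137 - (199/8 + (1/16)*580) = -3603137 - (199/8 + 145/4) = -3603137 - 1*489/8 = -3603137 - 489/8 = -28825585/8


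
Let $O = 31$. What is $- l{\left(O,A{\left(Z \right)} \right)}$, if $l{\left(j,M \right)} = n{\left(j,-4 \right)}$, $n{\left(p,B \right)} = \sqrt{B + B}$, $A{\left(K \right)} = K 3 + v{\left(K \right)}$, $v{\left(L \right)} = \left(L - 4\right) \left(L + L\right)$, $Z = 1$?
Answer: $- 2 i \sqrt{2} \approx - 2.8284 i$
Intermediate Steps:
$v{\left(L \right)} = 2 L \left(-4 + L\right)$ ($v{\left(L \right)} = \left(-4 + L\right) 2 L = 2 L \left(-4 + L\right)$)
$A{\left(K \right)} = 3 K + 2 K \left(-4 + K\right)$ ($A{\left(K \right)} = K 3 + 2 K \left(-4 + K\right) = 3 K + 2 K \left(-4 + K\right)$)
$n{\left(p,B \right)} = \sqrt{2} \sqrt{B}$ ($n{\left(p,B \right)} = \sqrt{2 B} = \sqrt{2} \sqrt{B}$)
$l{\left(j,M \right)} = 2 i \sqrt{2}$ ($l{\left(j,M \right)} = \sqrt{2} \sqrt{-4} = \sqrt{2} \cdot 2 i = 2 i \sqrt{2}$)
$- l{\left(O,A{\left(Z \right)} \right)} = - 2 i \sqrt{2}$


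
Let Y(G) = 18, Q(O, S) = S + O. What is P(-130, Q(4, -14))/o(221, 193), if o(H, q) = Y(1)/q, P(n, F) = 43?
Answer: 8299/18 ≈ 461.06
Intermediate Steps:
Q(O, S) = O + S
o(H, q) = 18/q
P(-130, Q(4, -14))/o(221, 193) = 43/((18/193)) = 43/((18*(1/193))) = 43/(18/193) = 43*(193/18) = 8299/18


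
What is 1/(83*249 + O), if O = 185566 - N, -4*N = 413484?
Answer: 1/309604 ≈ 3.2299e-6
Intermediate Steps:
N = -103371 (N = -¼*413484 = -103371)
O = 288937 (O = 185566 - 1*(-103371) = 185566 + 103371 = 288937)
1/(83*249 + O) = 1/(83*249 + 288937) = 1/(20667 + 288937) = 1/309604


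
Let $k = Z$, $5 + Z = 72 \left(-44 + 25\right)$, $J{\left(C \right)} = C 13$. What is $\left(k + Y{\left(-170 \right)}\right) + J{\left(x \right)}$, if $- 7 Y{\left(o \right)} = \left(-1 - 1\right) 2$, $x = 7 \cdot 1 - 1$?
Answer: $- \frac{9061}{7} \approx -1294.4$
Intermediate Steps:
$x = 6$ ($x = 7 - 1 = 6$)
$Y{\left(o \right)} = \frac{4}{7}$ ($Y{\left(o \right)} = - \frac{\left(-1 - 1\right) 2}{7} = - \frac{\left(-2\right) 2}{7} = \left(- \frac{1}{7}\right) \left(-4\right) = \frac{4}{7}$)
$J{\left(C \right)} = 13 C$
$Z = -1373$ ($Z = -5 + 72 \left(-44 + 25\right) = -5 + 72 \left(-19\right) = -5 - 1368 = -1373$)
$k = -1373$
$\left(k + Y{\left(-170 \right)}\right) + J{\left(x \right)} = \left(-1373 + \frac{4}{7}\right) + 13 \cdot 6 = - \frac{9607}{7} + 78 = - \frac{9061}{7}$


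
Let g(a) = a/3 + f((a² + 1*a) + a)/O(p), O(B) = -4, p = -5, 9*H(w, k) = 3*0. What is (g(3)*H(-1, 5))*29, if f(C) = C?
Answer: 0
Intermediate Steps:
H(w, k) = 0 (H(w, k) = (3*0)/9 = (⅑)*0 = 0)
g(a) = -a²/4 - a/6 (g(a) = a/3 + ((a² + 1*a) + a)/(-4) = a*(⅓) + ((a² + a) + a)*(-¼) = a/3 + ((a + a²) + a)*(-¼) = a/3 + (a² + 2*a)*(-¼) = a/3 + (-a/2 - a²/4) = -a²/4 - a/6)
(g(3)*H(-1, 5))*29 = (((1/12)*3*(-2 - 3*3))*0)*29 = (((1/12)*3*(-2 - 9))*0)*29 = (((1/12)*3*(-11))*0)*29 = -11/4*0*29 = 0*29 = 0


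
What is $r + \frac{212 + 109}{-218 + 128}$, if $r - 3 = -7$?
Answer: $- \frac{227}{30} \approx -7.5667$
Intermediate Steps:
$r = -4$ ($r = 3 - 7 = -4$)
$r + \frac{212 + 109}{-218 + 128} = -4 + \frac{212 + 109}{-218 + 128} = -4 + \frac{321}{-90} = -4 + 321 \left(- \frac{1}{90}\right) = -4 - \frac{107}{30} = - \frac{227}{30}$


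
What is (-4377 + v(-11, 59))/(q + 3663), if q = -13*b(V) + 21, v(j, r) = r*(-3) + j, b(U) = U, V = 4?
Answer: -4565/3632 ≈ -1.2569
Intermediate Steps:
v(j, r) = j - 3*r (v(j, r) = -3*r + j = j - 3*r)
q = -31 (q = -13*4 + 21 = -52 + 21 = -31)
(-4377 + v(-11, 59))/(q + 3663) = (-4377 + (-11 - 3*59))/(-31 + 3663) = (-4377 + (-11 - 177))/3632 = (-4377 - 188)*(1/3632) = -4565*1/3632 = -4565/3632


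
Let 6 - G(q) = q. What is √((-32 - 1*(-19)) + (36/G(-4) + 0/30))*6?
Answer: 6*I*√235/5 ≈ 18.396*I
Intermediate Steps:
G(q) = 6 - q
√((-32 - 1*(-19)) + (36/G(-4) + 0/30))*6 = √((-32 - 1*(-19)) + (36/(6 - 1*(-4)) + 0/30))*6 = √((-32 + 19) + (36/(6 + 4) + 0*(1/30)))*6 = √(-13 + (36/10 + 0))*6 = √(-13 + (36*(⅒) + 0))*6 = √(-13 + (18/5 + 0))*6 = √(-13 + 18/5)*6 = √(-47/5)*6 = (I*√235/5)*6 = 6*I*√235/5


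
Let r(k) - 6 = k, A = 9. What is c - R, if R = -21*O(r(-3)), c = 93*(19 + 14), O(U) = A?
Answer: 3258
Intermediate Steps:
r(k) = 6 + k
O(U) = 9
c = 3069 (c = 93*33 = 3069)
R = -189 (R = -21*9 = -189)
c - R = 3069 - 1*(-189) = 3069 + 189 = 3258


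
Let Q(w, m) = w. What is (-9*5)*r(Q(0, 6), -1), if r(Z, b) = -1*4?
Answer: 180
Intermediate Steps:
r(Z, b) = -4
(-9*5)*r(Q(0, 6), -1) = -9*5*(-4) = -45*(-4) = 180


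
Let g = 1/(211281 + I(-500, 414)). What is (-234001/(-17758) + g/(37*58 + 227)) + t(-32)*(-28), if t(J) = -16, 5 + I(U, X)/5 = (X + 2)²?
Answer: 10460638521533819/22682470340712 ≈ 461.18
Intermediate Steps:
I(U, X) = -25 + 5*(2 + X)² (I(U, X) = -25 + 5*(X + 2)² = -25 + 5*(2 + X)²)
g = 1/1076536 (g = 1/(211281 + (-25 + 5*(2 + 414)²)) = 1/(211281 + (-25 + 5*416²)) = 1/(211281 + (-25 + 5*173056)) = 1/(211281 + (-25 + 865280)) = 1/(211281 + 865255) = 1/1076536 ≈ 9.2891e-7)
(-234001/(-17758) + g/(37*58 + 227)) + t(-32)*(-28) = (-234001/(-17758) + 1/(1076536*(37*58 + 227))) - 16*(-28) = (-234001*(-1/17758) + 1/(1076536*(2146 + 227))) + 448 = (234001/17758 + (1/1076536)/2373) + 448 = (234001/17758 + (1/1076536)*(1/2373)) + 448 = (234001/17758 + 1/2554619928) + 448 = 298891808894843/22682470340712 + 448 = 10460638521533819/22682470340712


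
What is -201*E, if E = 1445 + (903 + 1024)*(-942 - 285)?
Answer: 474959784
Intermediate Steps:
E = -2362984 (E = 1445 + 1927*(-1227) = 1445 - 2364429 = -2362984)
-201*E = -201*(-2362984) = 474959784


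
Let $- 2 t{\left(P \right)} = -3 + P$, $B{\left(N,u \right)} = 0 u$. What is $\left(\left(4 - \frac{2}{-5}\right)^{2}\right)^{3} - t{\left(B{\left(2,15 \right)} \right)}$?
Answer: $\frac{226712933}{31250} \approx 7254.8$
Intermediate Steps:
$B{\left(N,u \right)} = 0$
$t{\left(P \right)} = \frac{3}{2} - \frac{P}{2}$ ($t{\left(P \right)} = - \frac{-3 + P}{2} = \frac{3}{2} - \frac{P}{2}$)
$\left(\left(4 - \frac{2}{-5}\right)^{2}\right)^{3} - t{\left(B{\left(2,15 \right)} \right)} = \left(\left(4 - \frac{2}{-5}\right)^{2}\right)^{3} - \left(\frac{3}{2} - 0\right) = \left(\left(4 - - \frac{2}{5}\right)^{2}\right)^{3} - \left(\frac{3}{2} + 0\right) = \left(\left(4 + \frac{2}{5}\right)^{2}\right)^{3} - \frac{3}{2} = \left(\left(\frac{22}{5}\right)^{2}\right)^{3} - \frac{3}{2} = \left(\frac{484}{25}\right)^{3} - \frac{3}{2} = \frac{113379904}{15625} - \frac{3}{2} = \frac{226712933}{31250}$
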